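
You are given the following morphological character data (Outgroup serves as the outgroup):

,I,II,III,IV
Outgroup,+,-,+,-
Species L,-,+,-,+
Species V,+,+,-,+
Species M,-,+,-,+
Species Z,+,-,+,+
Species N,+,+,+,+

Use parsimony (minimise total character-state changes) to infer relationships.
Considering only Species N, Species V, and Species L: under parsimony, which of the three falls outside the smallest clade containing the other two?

Species N

Character polarity is set by the outgroup: the derived state is whichever differs from the outgroup's state, so for I, III the derived state is '-', and for the remaining characters it is '+'.
I (derived state '-') is shared by Species L and Species M — a synapomorphy uniting that clade.
Only Species L, Species M, Species N, and Species V show the derived state '+' for II, supporting them as a clade.
III: derived state '-' in Species L, Species M, and Species V only — synapomorphy for {Species L, Species M, Species V}.
All ingroup taxa share the derived state '+' for IV; it defines the ingroup but does not resolve relationships within it.
Most parsimonious ingroup topology: ((((Species L,Species M),Species V),Species N),Species Z).
Species V and Species L share a more recent common ancestor with each other than either does with Species N, so Species N is the least closely related of the three.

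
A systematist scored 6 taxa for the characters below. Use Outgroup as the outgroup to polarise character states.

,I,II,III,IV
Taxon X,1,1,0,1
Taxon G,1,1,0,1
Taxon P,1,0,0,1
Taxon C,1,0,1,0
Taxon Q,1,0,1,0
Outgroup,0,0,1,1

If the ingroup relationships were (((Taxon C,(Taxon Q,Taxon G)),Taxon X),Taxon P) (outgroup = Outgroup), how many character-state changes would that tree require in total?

Map each character onto (((Taxon C,(Taxon Q,Taxon G)),Taxon X),Taxon P) (rooted by Outgroup) and count the minimum state changes it requires (Fitch parsimony):
I: 1; II: 2; III: 3; IV: 2.
Total tree length = 8.

8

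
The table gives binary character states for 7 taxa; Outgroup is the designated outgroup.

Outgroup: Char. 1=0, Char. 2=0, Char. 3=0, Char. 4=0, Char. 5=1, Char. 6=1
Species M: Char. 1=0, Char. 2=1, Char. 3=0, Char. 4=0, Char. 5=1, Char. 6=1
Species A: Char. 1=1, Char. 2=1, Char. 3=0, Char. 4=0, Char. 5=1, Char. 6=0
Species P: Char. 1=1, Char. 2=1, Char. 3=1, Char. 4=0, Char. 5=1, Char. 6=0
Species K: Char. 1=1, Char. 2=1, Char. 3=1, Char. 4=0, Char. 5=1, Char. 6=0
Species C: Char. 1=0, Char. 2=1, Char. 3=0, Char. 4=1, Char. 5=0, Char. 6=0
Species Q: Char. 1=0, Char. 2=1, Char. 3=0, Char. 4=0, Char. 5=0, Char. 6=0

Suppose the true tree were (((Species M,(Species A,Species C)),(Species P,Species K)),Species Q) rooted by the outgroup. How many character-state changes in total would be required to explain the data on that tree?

Map each character onto (((Species M,(Species A,Species C)),(Species P,Species K)),Species Q) (rooted by Outgroup) and count the minimum state changes it requires (Fitch parsimony):
Char. 1: 2; Char. 2: 1; Char. 3: 1; Char. 4: 1; Char. 5: 2; Char. 6: 2.
Total tree length = 9.

9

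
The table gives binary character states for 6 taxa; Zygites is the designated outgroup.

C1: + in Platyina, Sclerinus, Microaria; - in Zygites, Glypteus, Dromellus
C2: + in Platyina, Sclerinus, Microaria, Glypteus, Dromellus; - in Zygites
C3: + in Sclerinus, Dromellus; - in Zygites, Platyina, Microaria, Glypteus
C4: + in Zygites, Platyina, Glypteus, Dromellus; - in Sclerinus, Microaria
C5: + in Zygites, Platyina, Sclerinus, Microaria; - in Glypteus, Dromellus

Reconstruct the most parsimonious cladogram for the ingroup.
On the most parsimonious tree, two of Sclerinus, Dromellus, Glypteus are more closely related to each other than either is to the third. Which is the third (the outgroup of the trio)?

Sclerinus

Character polarity is set by the outgroup: the derived state is whichever differs from the outgroup's state, so for C4, C5 the derived state is '-', and for the remaining characters it is '+'.
Only Microaria, Platyina, and Sclerinus show the derived state '+' for C1, supporting them as a clade.
All ingroup taxa share the derived state '+' for C2; it defines the ingroup but does not resolve relationships within it.
C3 groups Dromellus and Sclerinus, which is incompatible with the clades supported by the remaining characters; treating it as convergent (homoplasy) costs fewer steps than any alternative tree.
Only Microaria and Sclerinus show the derived state '-' for C4, supporting them as a clade.
C5: derived state '-' in Dromellus and Glypteus only — synapomorphy for {Dromellus, Glypteus}.
Most parsimonious ingroup topology: ((Platyina,(Sclerinus,Microaria)),(Glypteus,Dromellus)).
Glypteus and Dromellus share a more recent common ancestor with each other than either does with Sclerinus, so Sclerinus is the least closely related of the three.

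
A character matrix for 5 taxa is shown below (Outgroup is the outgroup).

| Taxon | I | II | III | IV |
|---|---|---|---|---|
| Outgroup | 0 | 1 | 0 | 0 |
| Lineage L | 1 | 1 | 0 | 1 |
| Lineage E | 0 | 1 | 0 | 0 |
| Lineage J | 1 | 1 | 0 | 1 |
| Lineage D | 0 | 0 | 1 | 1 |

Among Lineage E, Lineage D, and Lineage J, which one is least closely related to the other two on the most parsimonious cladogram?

Lineage E

Character polarity is set by the outgroup: the derived state is whichever differs from the outgroup's state, so for II the derived state is '0', and for the remaining characters it is '1'.
Only Lineage J and Lineage L show the derived state '1' for I, supporting them as a clade.
II: derived state '0' in Lineage D only — an autapomorphy, so it tells us nothing about relationships among taxa.
III (derived state '1') is unique to Lineage D (autapomorphy; uninformative for grouping).
Only Lineage D, Lineage J, and Lineage L show the derived state '1' for IV, supporting them as a clade.
Most parsimonious ingroup topology: (((Lineage L,Lineage J),Lineage D),Lineage E).
Lineage J and Lineage D share a more recent common ancestor with each other than either does with Lineage E, so Lineage E is the least closely related of the three.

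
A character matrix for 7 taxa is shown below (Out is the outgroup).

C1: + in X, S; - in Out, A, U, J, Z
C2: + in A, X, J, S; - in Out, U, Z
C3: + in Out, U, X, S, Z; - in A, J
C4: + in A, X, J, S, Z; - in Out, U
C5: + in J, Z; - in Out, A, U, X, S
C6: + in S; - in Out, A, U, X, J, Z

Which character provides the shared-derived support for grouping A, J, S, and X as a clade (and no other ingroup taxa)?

Character polarity is set by the outgroup: the derived state is whichever differs from the outgroup's state, so for C3 the derived state is '-', and for the remaining characters it is '+'.
Only S and X show the derived state '+' for C1, supporting them as a clade.
Only A, J, S, and X show the derived state '+' for C2, supporting them as a clade.
C3: derived state '-' in A and J only — synapomorphy for {A, J}.
C4 (derived state '+') is shared by A, J, S, X, and Z — a synapomorphy uniting that clade.
C5 (state '+') occurs in J and Z but conflicts with the nesting implied by the other characters — most parsimoniously interpreted as homoplasy.
C6 (derived state '+') is unique to S (autapomorphy; uninformative for grouping).
Most parsimonious ingroup topology: ((((A,J),(X,S)),Z),U).
The clade {A, J, S, X} is supported by C2: its derived state '+' occurs in exactly those taxa and in no other taxon (including the outgroup).

C2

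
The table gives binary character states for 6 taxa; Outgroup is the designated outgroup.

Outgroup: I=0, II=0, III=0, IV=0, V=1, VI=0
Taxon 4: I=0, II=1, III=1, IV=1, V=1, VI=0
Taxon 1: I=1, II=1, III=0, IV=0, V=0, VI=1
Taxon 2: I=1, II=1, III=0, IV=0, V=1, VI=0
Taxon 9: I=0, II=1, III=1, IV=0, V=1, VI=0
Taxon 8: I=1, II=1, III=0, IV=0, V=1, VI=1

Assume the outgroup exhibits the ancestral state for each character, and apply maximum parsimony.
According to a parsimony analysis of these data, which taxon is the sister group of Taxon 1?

Taxon 8

Character polarity is set by the outgroup: the derived state is whichever differs from the outgroup's state, so for V the derived state is '0', and for the remaining characters it is '1'.
I (derived state '1') is shared by Taxon 1, Taxon 2, and Taxon 8 — a synapomorphy uniting that clade.
All ingroup taxa share the derived state '1' for II; it defines the ingroup but does not resolve relationships within it.
III: derived state '1' in Taxon 4 and Taxon 9 only — synapomorphy for {Taxon 4, Taxon 9}.
IV (derived state '1') is unique to Taxon 4 (autapomorphy; uninformative for grouping).
V: derived state '0' in Taxon 1 only — an autapomorphy, so it tells us nothing about relationships among taxa.
Only Taxon 1 and Taxon 8 show the derived state '1' for VI, supporting them as a clade.
Most parsimonious ingroup topology: ((Taxon 4,Taxon 9),((Taxon 1,Taxon 8),Taxon 2)).
Taxon 1 and Taxon 8 form a cherry on this tree, so they are sister taxa.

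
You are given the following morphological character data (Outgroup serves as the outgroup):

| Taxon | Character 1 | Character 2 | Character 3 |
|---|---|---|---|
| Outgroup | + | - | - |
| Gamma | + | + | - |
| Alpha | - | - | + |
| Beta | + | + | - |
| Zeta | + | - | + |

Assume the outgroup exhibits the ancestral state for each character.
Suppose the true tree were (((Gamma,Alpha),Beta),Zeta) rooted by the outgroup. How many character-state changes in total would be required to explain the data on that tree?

5

Map each character onto (((Gamma,Alpha),Beta),Zeta) (rooted by Outgroup) and count the minimum state changes it requires (Fitch parsimony):
Character 1: 1; Character 2: 2; Character 3: 2.
Total tree length = 5.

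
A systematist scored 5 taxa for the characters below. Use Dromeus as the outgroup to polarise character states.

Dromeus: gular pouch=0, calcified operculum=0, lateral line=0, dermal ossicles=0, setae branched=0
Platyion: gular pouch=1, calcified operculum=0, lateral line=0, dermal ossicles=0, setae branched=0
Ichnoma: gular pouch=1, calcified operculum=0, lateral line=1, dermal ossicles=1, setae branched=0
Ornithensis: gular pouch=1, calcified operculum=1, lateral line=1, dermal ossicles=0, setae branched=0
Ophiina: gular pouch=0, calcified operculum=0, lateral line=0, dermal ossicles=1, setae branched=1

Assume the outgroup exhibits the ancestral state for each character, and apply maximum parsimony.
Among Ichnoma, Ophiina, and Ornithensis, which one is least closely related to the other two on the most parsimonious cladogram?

Ophiina

The outgroup has state '0' for every character, so '1' is the derived state throughout.
gular pouch: derived state '1' in Ichnoma, Ornithensis, and Platyion only — synapomorphy for {Ichnoma, Ornithensis, Platyion}.
calcified operculum: derived state '1' in Ornithensis only — an autapomorphy, so it tells us nothing about relationships among taxa.
Only Ichnoma and Ornithensis show the derived state '1' for lateral line, supporting them as a clade.
dermal ossicles groups Ichnoma and Ophiina, which is incompatible with the clades supported by the remaining characters; treating it as convergent (homoplasy) costs fewer steps than any alternative tree.
setae branched (derived state '1') is unique to Ophiina (autapomorphy; uninformative for grouping).
Most parsimonious ingroup topology: ((Platyion,(Ichnoma,Ornithensis)),Ophiina).
Ornithensis and Ichnoma share a more recent common ancestor with each other than either does with Ophiina, so Ophiina is the least closely related of the three.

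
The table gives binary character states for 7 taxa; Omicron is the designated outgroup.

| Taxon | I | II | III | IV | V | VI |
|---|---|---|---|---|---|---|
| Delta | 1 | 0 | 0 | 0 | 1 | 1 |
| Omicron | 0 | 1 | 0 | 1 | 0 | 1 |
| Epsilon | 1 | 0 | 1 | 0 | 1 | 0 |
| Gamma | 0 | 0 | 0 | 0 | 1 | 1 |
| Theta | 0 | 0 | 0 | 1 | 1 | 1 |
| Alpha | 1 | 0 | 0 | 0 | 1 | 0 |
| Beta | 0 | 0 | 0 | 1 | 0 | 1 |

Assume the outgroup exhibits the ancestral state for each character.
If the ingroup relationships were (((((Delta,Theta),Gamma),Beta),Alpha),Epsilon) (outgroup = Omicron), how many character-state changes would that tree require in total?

12

Map each character onto (((((Delta,Theta),Gamma),Beta),Alpha),Epsilon) (rooted by Omicron) and count the minimum state changes it requires (Fitch parsimony):
I: 3; II: 1; III: 1; IV: 3; V: 2; VI: 2.
Total tree length = 12.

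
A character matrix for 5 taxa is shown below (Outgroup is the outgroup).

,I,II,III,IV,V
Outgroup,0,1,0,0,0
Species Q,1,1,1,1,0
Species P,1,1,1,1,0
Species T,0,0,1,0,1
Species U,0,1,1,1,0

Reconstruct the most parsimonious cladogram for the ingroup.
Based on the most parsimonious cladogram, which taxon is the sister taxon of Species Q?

Character polarity is set by the outgroup: the derived state is whichever differs from the outgroup's state, so for II the derived state is '0', and for the remaining characters it is '1'.
I (derived state '1') is shared by Species P and Species Q — a synapomorphy uniting that clade.
II (derived state '0') is unique to Species T (autapomorphy; uninformative for grouping).
III (derived state '1') is shared by all ingroup taxa — unites the whole ingroup.
IV: derived state '1' in Species P, Species Q, and Species U only — synapomorphy for {Species P, Species Q, Species U}.
V (derived state '1') is unique to Species T (autapomorphy; uninformative for grouping).
Most parsimonious ingroup topology: (((Species Q,Species P),Species U),Species T).
Species Q and Species P form a cherry on this tree, so they are sister taxa.

Species P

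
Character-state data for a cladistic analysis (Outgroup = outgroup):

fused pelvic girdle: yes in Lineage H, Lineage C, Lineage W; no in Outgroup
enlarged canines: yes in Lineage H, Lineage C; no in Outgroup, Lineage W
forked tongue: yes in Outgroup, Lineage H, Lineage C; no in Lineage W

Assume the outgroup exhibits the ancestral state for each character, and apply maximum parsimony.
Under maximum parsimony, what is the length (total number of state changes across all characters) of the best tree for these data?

3

Character polarity is set by the outgroup: the derived state is whichever differs from the outgroup's state, so for forked tongue the derived state is 'no', and for the remaining characters it is 'yes'.
All ingroup taxa share the derived state 'yes' for fused pelvic girdle; it defines the ingroup but does not resolve relationships within it.
enlarged canines: derived state 'yes' in Lineage C and Lineage H only — synapomorphy for {Lineage C, Lineage H}.
forked tongue: derived state 'no' in Lineage W only — an autapomorphy, so it tells us nothing about relationships among taxa.
Most parsimonious ingroup topology: ((Lineage H,Lineage C),Lineage W).
Changes per character on this tree: fused pelvic girdle: 1; enlarged canines: 1; forked tongue: 1.
Total = 3.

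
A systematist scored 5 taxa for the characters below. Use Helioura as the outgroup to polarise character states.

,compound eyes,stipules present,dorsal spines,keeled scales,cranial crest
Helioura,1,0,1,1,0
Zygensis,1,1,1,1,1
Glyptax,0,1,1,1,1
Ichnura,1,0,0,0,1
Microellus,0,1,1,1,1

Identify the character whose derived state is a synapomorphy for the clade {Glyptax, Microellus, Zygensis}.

Character polarity is set by the outgroup: the derived state is whichever differs from the outgroup's state, so for compound eyes, dorsal spines, keeled scales the derived state is '0', and for the remaining characters it is '1'.
compound eyes (derived state '0') is shared by Glyptax and Microellus — a synapomorphy uniting that clade.
Only Glyptax, Microellus, and Zygensis show the derived state '1' for stipules present, supporting them as a clade.
dorsal spines: derived state '0' in Ichnura only — an autapomorphy, so it tells us nothing about relationships among taxa.
keeled scales: derived state '0' in Ichnura only — an autapomorphy, so it tells us nothing about relationships among taxa.
All ingroup taxa share the derived state '1' for cranial crest; it defines the ingroup but does not resolve relationships within it.
Most parsimonious ingroup topology: ((Zygensis,(Glyptax,Microellus)),Ichnura).
The clade {Glyptax, Microellus, Zygensis} is supported by stipules present: its derived state '1' occurs in exactly those taxa and in no other taxon (including the outgroup).

stipules present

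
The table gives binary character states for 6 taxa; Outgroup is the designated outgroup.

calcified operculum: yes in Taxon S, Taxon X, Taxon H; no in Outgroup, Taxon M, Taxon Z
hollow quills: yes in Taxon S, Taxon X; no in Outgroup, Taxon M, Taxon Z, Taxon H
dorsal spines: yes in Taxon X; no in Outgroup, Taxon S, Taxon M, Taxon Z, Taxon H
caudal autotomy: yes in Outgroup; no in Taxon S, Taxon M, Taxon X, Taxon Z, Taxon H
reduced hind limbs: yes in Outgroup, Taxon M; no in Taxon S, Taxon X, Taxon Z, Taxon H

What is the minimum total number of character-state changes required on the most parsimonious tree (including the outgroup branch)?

Character polarity is set by the outgroup: the derived state is whichever differs from the outgroup's state, so for caudal autotomy, reduced hind limbs the derived state is 'no', and for the remaining characters it is 'yes'.
Only Taxon H, Taxon S, and Taxon X show the derived state 'yes' for calcified operculum, supporting them as a clade.
Only Taxon S and Taxon X show the derived state 'yes' for hollow quills, supporting them as a clade.
dorsal spines (derived state 'yes') is unique to Taxon X (autapomorphy; uninformative for grouping).
caudal autotomy (derived state 'no') is shared by all ingroup taxa — unites the whole ingroup.
Only Taxon H, Taxon S, Taxon X, and Taxon Z show the derived state 'no' for reduced hind limbs, supporting them as a clade.
Most parsimonious ingroup topology: ((((Taxon S,Taxon X),Taxon H),Taxon Z),Taxon M).
Changes per character on this tree: calcified operculum: 1; hollow quills: 1; dorsal spines: 1; caudal autotomy: 1; reduced hind limbs: 1.
Total = 5.

5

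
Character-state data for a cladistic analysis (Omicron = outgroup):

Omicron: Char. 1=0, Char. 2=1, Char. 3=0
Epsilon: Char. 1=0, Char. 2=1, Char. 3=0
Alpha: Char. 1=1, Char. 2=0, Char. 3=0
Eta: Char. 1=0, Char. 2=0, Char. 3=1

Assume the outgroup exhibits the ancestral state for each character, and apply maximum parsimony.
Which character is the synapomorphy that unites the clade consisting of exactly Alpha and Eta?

Char. 2

Character polarity is set by the outgroup: the derived state is whichever differs from the outgroup's state, so for Char. 2 the derived state is '0', and for the remaining characters it is '1'.
Char. 1: derived state '1' in Alpha only — an autapomorphy, so it tells us nothing about relationships among taxa.
Char. 2: derived state '0' in Alpha and Eta only — synapomorphy for {Alpha, Eta}.
Char. 3 (derived state '1') is unique to Eta (autapomorphy; uninformative for grouping).
Most parsimonious ingroup topology: (Epsilon,(Alpha,Eta)).
The clade {Alpha, Eta} is supported by Char. 2: its derived state '0' occurs in exactly those taxa and in no other taxon (including the outgroup).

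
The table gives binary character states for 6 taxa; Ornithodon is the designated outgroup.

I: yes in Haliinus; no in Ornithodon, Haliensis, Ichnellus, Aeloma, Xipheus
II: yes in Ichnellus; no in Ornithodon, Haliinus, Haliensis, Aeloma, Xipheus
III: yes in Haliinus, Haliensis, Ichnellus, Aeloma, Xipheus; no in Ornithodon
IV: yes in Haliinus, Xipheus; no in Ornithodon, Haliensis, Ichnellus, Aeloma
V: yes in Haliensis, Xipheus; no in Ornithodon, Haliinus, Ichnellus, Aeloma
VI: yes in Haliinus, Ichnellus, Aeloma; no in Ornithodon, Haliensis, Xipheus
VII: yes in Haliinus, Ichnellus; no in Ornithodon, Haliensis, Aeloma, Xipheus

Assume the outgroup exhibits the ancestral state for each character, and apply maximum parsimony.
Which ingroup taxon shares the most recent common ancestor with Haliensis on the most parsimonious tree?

Xipheus

The outgroup has state 'no' for every character, so 'yes' is the derived state throughout.
I (derived state 'yes') is unique to Haliinus (autapomorphy; uninformative for grouping).
II: derived state 'yes' in Ichnellus only — an autapomorphy, so it tells us nothing about relationships among taxa.
III (derived state 'yes') is shared by all ingroup taxa — unites the whole ingroup.
IV groups Haliinus and Xipheus, which is incompatible with the clades supported by the remaining characters; treating it as convergent (homoplasy) costs fewer steps than any alternative tree.
V (derived state 'yes') is shared by Haliensis and Xipheus — a synapomorphy uniting that clade.
VI (derived state 'yes') is shared by Aeloma, Haliinus, and Ichnellus — a synapomorphy uniting that clade.
VII (derived state 'yes') is shared by Haliinus and Ichnellus — a synapomorphy uniting that clade.
Most parsimonious ingroup topology: (((Haliinus,Ichnellus),Aeloma),(Haliensis,Xipheus)).
Haliensis and Xipheus form a cherry on this tree, so they are sister taxa.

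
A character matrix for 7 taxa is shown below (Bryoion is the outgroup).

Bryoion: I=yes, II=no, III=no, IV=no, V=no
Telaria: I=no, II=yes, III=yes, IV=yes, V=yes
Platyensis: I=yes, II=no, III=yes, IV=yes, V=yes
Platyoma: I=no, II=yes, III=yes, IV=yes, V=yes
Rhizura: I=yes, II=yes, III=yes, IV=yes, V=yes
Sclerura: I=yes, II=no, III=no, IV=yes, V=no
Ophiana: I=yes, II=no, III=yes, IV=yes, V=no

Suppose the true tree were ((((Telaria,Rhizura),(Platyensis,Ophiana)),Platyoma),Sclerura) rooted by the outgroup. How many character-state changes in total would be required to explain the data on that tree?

Map each character onto ((((Telaria,Rhizura),(Platyensis,Ophiana)),Platyoma),Sclerura) (rooted by Bryoion) and count the minimum state changes it requires (Fitch parsimony):
I: 2; II: 2; III: 1; IV: 1; V: 2.
Total tree length = 8.

8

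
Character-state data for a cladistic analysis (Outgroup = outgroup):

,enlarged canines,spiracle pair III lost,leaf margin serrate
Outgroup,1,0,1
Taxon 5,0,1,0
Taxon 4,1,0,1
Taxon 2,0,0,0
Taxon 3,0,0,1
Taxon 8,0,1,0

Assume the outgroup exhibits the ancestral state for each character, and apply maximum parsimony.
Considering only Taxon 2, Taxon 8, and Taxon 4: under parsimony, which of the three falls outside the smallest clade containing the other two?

Character polarity is set by the outgroup: the derived state is whichever differs from the outgroup's state, so for enlarged canines, leaf margin serrate the derived state is '0', and for the remaining characters it is '1'.
Only Taxon 2, Taxon 3, Taxon 5, and Taxon 8 show the derived state '0' for enlarged canines, supporting them as a clade.
spiracle pair III lost: derived state '1' in Taxon 5 and Taxon 8 only — synapomorphy for {Taxon 5, Taxon 8}.
leaf margin serrate: derived state '0' in Taxon 2, Taxon 5, and Taxon 8 only — synapomorphy for {Taxon 2, Taxon 5, Taxon 8}.
Most parsimonious ingroup topology: ((((Taxon 8,Taxon 5),Taxon 2),Taxon 3),Taxon 4).
Taxon 2 and Taxon 8 share a more recent common ancestor with each other than either does with Taxon 4, so Taxon 4 is the least closely related of the three.

Taxon 4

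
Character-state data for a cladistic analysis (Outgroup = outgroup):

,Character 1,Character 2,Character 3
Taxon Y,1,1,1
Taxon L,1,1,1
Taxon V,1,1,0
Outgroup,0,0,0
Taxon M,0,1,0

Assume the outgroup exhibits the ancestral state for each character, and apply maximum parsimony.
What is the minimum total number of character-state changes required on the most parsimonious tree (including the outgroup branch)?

3

The outgroup has state '0' for every character, so '1' is the derived state throughout.
Character 1 (derived state '1') is shared by Taxon L, Taxon V, and Taxon Y — a synapomorphy uniting that clade.
Character 2 (derived state '1') is shared by all ingroup taxa — unites the whole ingroup.
Character 3 (derived state '1') is shared by Taxon L and Taxon Y — a synapomorphy uniting that clade.
Most parsimonious ingroup topology: (Taxon M,((Taxon L,Taxon Y),Taxon V)).
Changes per character on this tree: Character 1: 1; Character 2: 1; Character 3: 1.
Total = 3.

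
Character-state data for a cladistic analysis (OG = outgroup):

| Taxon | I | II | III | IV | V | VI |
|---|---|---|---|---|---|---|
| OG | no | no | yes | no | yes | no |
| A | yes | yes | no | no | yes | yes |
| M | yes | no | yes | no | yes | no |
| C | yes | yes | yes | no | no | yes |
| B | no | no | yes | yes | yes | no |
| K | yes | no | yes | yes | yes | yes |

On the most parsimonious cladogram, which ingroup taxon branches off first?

B

Character polarity is set by the outgroup: the derived state is whichever differs from the outgroup's state, so for III, V the derived state is 'no', and for the remaining characters it is 'yes'.
I: derived state 'yes' in A, C, K, and M only — synapomorphy for {A, C, K, M}.
II: derived state 'yes' in A and C only — synapomorphy for {A, C}.
III (derived state 'no') is unique to A (autapomorphy; uninformative for grouping).
IV groups B and K, which is incompatible with the clades supported by the remaining characters; treating it as convergent (homoplasy) costs fewer steps than any alternative tree.
V: derived state 'no' in C only — an autapomorphy, so it tells us nothing about relationships among taxa.
Only A, C, and K show the derived state 'yes' for VI, supporting them as a clade.
Most parsimonious ingroup topology: ((((A,C),K),M),B).
B is sister to the clade containing all other ingroup taxa, so it is the earliest-diverging (most basal) ingroup lineage.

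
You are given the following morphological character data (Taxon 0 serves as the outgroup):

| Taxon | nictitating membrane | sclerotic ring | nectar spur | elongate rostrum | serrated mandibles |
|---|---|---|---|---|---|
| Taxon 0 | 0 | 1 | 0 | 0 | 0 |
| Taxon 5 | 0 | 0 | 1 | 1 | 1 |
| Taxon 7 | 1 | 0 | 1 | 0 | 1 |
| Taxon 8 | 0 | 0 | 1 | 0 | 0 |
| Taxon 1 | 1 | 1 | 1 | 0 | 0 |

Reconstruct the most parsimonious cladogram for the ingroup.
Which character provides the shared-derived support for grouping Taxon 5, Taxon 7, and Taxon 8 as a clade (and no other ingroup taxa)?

sclerotic ring

Character polarity is set by the outgroup: the derived state is whichever differs from the outgroup's state, so for sclerotic ring the derived state is '0', and for the remaining characters it is '1'.
nictitating membrane (state '1') occurs in Taxon 1 and Taxon 7 but conflicts with the nesting implied by the other characters — most parsimoniously interpreted as homoplasy.
sclerotic ring: derived state '0' in Taxon 5, Taxon 7, and Taxon 8 only — synapomorphy for {Taxon 5, Taxon 7, Taxon 8}.
All ingroup taxa share the derived state '1' for nectar spur; it defines the ingroup but does not resolve relationships within it.
elongate rostrum (derived state '1') is unique to Taxon 5 (autapomorphy; uninformative for grouping).
Only Taxon 5 and Taxon 7 show the derived state '1' for serrated mandibles, supporting them as a clade.
Most parsimonious ingroup topology: (((Taxon 5,Taxon 7),Taxon 8),Taxon 1).
The clade {Taxon 5, Taxon 7, Taxon 8} is supported by sclerotic ring: its derived state '0' occurs in exactly those taxa and in no other taxon (including the outgroup).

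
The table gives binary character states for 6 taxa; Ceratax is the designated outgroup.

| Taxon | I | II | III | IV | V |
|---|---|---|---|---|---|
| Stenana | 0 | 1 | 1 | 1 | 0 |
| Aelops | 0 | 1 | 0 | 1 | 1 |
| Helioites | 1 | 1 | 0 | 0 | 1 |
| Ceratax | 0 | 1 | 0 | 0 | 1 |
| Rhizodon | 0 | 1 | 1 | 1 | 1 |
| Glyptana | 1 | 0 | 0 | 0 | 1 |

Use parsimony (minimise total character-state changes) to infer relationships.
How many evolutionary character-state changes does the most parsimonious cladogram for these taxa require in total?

Character polarity is set by the outgroup: the derived state is whichever differs from the outgroup's state, so for II, V the derived state is '0', and for the remaining characters it is '1'.
Only Glyptana and Helioites show the derived state '1' for I, supporting them as a clade.
II: derived state '0' in Glyptana only — an autapomorphy, so it tells us nothing about relationships among taxa.
Only Rhizodon and Stenana show the derived state '1' for III, supporting them as a clade.
IV: derived state '1' in Aelops, Rhizodon, and Stenana only — synapomorphy for {Aelops, Rhizodon, Stenana}.
V (derived state '0') is unique to Stenana (autapomorphy; uninformative for grouping).
Most parsimonious ingroup topology: ((Helioites,Glyptana),(Aelops,(Rhizodon,Stenana))).
Changes per character on this tree: I: 1; II: 1; III: 1; IV: 1; V: 1.
Total = 5.

5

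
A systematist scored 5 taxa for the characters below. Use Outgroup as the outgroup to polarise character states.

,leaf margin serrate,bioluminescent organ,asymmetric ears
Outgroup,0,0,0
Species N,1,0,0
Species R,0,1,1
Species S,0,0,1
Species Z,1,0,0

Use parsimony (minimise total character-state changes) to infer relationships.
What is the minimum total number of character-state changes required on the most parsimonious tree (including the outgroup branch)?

The outgroup has state '0' for every character, so '1' is the derived state throughout.
leaf margin serrate (derived state '1') is shared by Species N and Species Z — a synapomorphy uniting that clade.
bioluminescent organ (derived state '1') is unique to Species R (autapomorphy; uninformative for grouping).
Only Species R and Species S show the derived state '1' for asymmetric ears, supporting them as a clade.
Most parsimonious ingroup topology: ((Species N,Species Z),(Species R,Species S)).
Changes per character on this tree: leaf margin serrate: 1; bioluminescent organ: 1; asymmetric ears: 1.
Total = 3.

3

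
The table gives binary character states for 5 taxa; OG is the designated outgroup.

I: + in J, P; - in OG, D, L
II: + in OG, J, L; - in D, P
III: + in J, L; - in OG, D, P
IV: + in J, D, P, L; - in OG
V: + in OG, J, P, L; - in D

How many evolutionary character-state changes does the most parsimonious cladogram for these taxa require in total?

Character polarity is set by the outgroup: the derived state is whichever differs from the outgroup's state, so for II, V the derived state is '-', and for the remaining characters it is '+'.
I (state '+') occurs in J and P but conflicts with the nesting implied by the other characters — most parsimoniously interpreted as homoplasy.
II (derived state '-') is shared by D and P — a synapomorphy uniting that clade.
III: derived state '+' in J and L only — synapomorphy for {J, L}.
All ingroup taxa share the derived state '+' for IV; it defines the ingroup but does not resolve relationships within it.
V (derived state '-') is unique to D (autapomorphy; uninformative for grouping).
Most parsimonious ingroup topology: ((J,L),(D,P)).
Changes per character on this tree: I: 2; II: 1; III: 1; IV: 1; V: 1.
Total = 6.

6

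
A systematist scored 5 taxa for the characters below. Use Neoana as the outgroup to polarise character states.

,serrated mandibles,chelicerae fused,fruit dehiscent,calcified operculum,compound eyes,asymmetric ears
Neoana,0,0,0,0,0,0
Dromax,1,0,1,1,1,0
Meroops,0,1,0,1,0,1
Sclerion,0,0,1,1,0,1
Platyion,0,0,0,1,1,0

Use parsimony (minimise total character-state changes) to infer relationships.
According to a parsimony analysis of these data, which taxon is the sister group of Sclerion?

Meroops

The outgroup has state '0' for every character, so '1' is the derived state throughout.
serrated mandibles (derived state '1') is unique to Dromax (autapomorphy; uninformative for grouping).
chelicerae fused (derived state '1') is unique to Meroops (autapomorphy; uninformative for grouping).
fruit dehiscent (state '1') occurs in Dromax and Sclerion but conflicts with the nesting implied by the other characters — most parsimoniously interpreted as homoplasy.
calcified operculum (derived state '1') is shared by all ingroup taxa — unites the whole ingroup.
compound eyes: derived state '1' in Dromax and Platyion only — synapomorphy for {Dromax, Platyion}.
asymmetric ears (derived state '1') is shared by Meroops and Sclerion — a synapomorphy uniting that clade.
Most parsimonious ingroup topology: ((Dromax,Platyion),(Meroops,Sclerion)).
Sclerion and Meroops form a cherry on this tree, so they are sister taxa.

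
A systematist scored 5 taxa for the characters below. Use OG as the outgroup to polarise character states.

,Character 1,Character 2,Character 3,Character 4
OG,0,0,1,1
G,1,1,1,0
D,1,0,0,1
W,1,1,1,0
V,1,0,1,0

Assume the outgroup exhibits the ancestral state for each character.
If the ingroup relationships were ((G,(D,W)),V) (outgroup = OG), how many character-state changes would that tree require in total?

Map each character onto ((G,(D,W)),V) (rooted by OG) and count the minimum state changes it requires (Fitch parsimony):
Character 1: 1; Character 2: 2; Character 3: 1; Character 4: 2.
Total tree length = 6.

6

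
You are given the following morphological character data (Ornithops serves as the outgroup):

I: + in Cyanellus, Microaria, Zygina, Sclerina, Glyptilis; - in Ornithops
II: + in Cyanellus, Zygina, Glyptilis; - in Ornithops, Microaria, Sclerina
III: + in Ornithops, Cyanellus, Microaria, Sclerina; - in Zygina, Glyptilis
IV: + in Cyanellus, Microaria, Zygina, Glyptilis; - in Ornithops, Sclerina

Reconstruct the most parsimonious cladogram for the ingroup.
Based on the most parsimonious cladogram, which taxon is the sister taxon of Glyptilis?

Character polarity is set by the outgroup: the derived state is whichever differs from the outgroup's state, so for III the derived state is '-', and for the remaining characters it is '+'.
All ingroup taxa share the derived state '+' for I; it defines the ingroup but does not resolve relationships within it.
II (derived state '+') is shared by Cyanellus, Glyptilis, and Zygina — a synapomorphy uniting that clade.
III: derived state '-' in Glyptilis and Zygina only — synapomorphy for {Glyptilis, Zygina}.
IV: derived state '+' in Cyanellus, Glyptilis, Microaria, and Zygina only — synapomorphy for {Cyanellus, Glyptilis, Microaria, Zygina}.
Most parsimonious ingroup topology: (((Cyanellus,(Zygina,Glyptilis)),Microaria),Sclerina).
Glyptilis and Zygina form a cherry on this tree, so they are sister taxa.

Zygina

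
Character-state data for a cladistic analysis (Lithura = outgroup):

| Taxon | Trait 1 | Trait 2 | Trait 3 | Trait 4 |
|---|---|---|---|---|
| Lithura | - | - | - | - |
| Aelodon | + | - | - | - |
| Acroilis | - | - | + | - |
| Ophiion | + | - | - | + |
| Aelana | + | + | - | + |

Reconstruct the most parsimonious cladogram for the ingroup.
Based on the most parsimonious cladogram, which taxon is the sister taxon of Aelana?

Ophiion

The outgroup has state '-' for every character, so '+' is the derived state throughout.
Trait 1: derived state '+' in Aelana, Aelodon, and Ophiion only — synapomorphy for {Aelana, Aelodon, Ophiion}.
Trait 2 (derived state '+') is unique to Aelana (autapomorphy; uninformative for grouping).
Trait 3: derived state '+' in Acroilis only — an autapomorphy, so it tells us nothing about relationships among taxa.
Trait 4: derived state '+' in Aelana and Ophiion only — synapomorphy for {Aelana, Ophiion}.
Most parsimonious ingroup topology: ((Aelodon,(Ophiion,Aelana)),Acroilis).
Aelana and Ophiion form a cherry on this tree, so they are sister taxa.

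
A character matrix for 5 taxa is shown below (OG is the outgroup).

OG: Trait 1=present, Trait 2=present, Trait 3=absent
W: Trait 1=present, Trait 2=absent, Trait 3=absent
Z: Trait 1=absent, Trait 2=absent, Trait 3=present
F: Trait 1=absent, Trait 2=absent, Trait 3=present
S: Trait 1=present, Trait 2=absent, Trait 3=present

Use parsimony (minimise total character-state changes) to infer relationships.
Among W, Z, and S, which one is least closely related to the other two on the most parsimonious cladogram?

W

Character polarity is set by the outgroup: the derived state is whichever differs from the outgroup's state, so for Trait 1, Trait 2 the derived state is 'absent', and for the remaining characters it is 'present'.
Trait 1: derived state 'absent' in F and Z only — synapomorphy for {F, Z}.
All ingroup taxa share the derived state 'absent' for Trait 2; it defines the ingroup but does not resolve relationships within it.
Only F, S, and Z show the derived state 'present' for Trait 3, supporting them as a clade.
Most parsimonious ingroup topology: ((S,(Z,F)),W).
Z and S share a more recent common ancestor with each other than either does with W, so W is the least closely related of the three.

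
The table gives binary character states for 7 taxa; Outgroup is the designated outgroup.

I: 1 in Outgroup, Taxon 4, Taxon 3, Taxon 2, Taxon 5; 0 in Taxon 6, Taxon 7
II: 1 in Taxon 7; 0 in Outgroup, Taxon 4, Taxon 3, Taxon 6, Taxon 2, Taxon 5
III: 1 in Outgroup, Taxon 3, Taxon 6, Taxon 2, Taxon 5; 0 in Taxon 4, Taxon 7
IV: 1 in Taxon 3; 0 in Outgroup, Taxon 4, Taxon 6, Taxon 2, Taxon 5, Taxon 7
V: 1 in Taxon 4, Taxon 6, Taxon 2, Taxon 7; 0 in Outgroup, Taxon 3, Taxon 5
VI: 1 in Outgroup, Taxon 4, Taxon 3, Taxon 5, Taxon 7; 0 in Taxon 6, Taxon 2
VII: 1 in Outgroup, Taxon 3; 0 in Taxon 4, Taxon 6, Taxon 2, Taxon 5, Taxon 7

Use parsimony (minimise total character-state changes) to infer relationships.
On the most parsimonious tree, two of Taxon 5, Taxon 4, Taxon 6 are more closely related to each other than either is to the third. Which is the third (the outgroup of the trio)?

Character polarity is set by the outgroup: the derived state is whichever differs from the outgroup's state, so for I, III, VI, VII the derived state is '0', and for the remaining characters it is '1'.
I groups Taxon 6 and Taxon 7, which is incompatible with the clades supported by the remaining characters; treating it as convergent (homoplasy) costs fewer steps than any alternative tree.
II (derived state '1') is unique to Taxon 7 (autapomorphy; uninformative for grouping).
Only Taxon 4 and Taxon 7 show the derived state '0' for III, supporting them as a clade.
IV: derived state '1' in Taxon 3 only — an autapomorphy, so it tells us nothing about relationships among taxa.
V (derived state '1') is shared by Taxon 2, Taxon 4, Taxon 6, and Taxon 7 — a synapomorphy uniting that clade.
Only Taxon 2 and Taxon 6 show the derived state '0' for VI, supporting them as a clade.
VII (derived state '0') is shared by Taxon 2, Taxon 4, Taxon 5, Taxon 6, and Taxon 7 — a synapomorphy uniting that clade.
Most parsimonious ingroup topology: ((((Taxon 4,Taxon 7),(Taxon 6,Taxon 2)),Taxon 5),Taxon 3).
Taxon 6 and Taxon 4 share a more recent common ancestor with each other than either does with Taxon 5, so Taxon 5 is the least closely related of the three.

Taxon 5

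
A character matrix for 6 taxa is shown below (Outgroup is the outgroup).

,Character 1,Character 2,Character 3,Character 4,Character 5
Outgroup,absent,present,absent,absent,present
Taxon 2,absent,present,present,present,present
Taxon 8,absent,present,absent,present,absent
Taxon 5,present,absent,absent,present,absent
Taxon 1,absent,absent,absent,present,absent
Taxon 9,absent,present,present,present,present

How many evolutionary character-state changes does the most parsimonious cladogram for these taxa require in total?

Character polarity is set by the outgroup: the derived state is whichever differs from the outgroup's state, so for Character 2, Character 5 the derived state is 'absent', and for the remaining characters it is 'present'.
Character 1: derived state 'present' in Taxon 5 only — an autapomorphy, so it tells us nothing about relationships among taxa.
Character 2 (derived state 'absent') is shared by Taxon 1 and Taxon 5 — a synapomorphy uniting that clade.
Character 3: derived state 'present' in Taxon 2 and Taxon 9 only — synapomorphy for {Taxon 2, Taxon 9}.
All ingroup taxa share the derived state 'present' for Character 4; it defines the ingroup but does not resolve relationships within it.
Character 5 (derived state 'absent') is shared by Taxon 1, Taxon 5, and Taxon 8 — a synapomorphy uniting that clade.
Most parsimonious ingroup topology: ((Taxon 2,Taxon 9),(Taxon 8,(Taxon 5,Taxon 1))).
Changes per character on this tree: Character 1: 1; Character 2: 1; Character 3: 1; Character 4: 1; Character 5: 1.
Total = 5.

5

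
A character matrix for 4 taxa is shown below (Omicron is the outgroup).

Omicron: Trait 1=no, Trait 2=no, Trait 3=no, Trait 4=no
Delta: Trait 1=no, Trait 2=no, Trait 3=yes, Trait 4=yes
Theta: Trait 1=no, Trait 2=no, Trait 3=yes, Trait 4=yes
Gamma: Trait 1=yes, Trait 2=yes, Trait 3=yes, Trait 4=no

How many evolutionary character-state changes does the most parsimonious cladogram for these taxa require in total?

The outgroup has state 'no' for every character, so 'yes' is the derived state throughout.
Trait 1: derived state 'yes' in Gamma only — an autapomorphy, so it tells us nothing about relationships among taxa.
Trait 2: derived state 'yes' in Gamma only — an autapomorphy, so it tells us nothing about relationships among taxa.
All ingroup taxa share the derived state 'yes' for Trait 3; it defines the ingroup but does not resolve relationships within it.
Trait 4: derived state 'yes' in Delta and Theta only — synapomorphy for {Delta, Theta}.
Most parsimonious ingroup topology: ((Delta,Theta),Gamma).
Changes per character on this tree: Trait 1: 1; Trait 2: 1; Trait 3: 1; Trait 4: 1.
Total = 4.

4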